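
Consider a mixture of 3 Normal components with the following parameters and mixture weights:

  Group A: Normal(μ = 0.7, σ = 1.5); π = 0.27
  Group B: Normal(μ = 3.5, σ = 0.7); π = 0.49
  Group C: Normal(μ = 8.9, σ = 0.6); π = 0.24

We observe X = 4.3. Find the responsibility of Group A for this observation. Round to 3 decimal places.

0.027

P(component k | x) = w_k·f_k(x) / marginal(x), where marginal(x) = Σ_j w_j·f_j(x).
Evaluate each component's likelihood at the observed value:
  p_A = 0.0149297
  p_B = 0.296614
  p_C = 1.14637e-13
Weight by the priors:
  w_A·p_A = 0.27 × 0.0149297 = 0.00403102
  w_B·p_B = 0.49 × 0.296614 = 0.145341
  w_C·p_C = 0.24 × 1.14637e-13 = 2.7513e-14
Denominator: 0.00403102 + 0.145341 + 2.7513e-14 = 0.149372
P(Group A | 4.3) ≈ 0.027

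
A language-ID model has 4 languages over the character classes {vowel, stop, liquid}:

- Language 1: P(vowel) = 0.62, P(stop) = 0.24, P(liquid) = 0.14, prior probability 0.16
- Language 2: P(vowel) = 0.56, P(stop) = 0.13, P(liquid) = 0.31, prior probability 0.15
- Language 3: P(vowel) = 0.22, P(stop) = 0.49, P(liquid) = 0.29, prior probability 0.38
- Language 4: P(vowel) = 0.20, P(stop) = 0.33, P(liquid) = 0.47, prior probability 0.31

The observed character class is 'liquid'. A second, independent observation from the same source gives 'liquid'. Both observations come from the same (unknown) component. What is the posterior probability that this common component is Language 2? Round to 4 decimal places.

0.1222

The responsibility of component k is w_k f_k(x) divided by Σ_j w_j f_j(x).
Since both observations come from the same component, the likelihood for component k is f_k(x₁)·f_k(x₂).
  p_1 = [P(liquid | comp) = 0.14] × [0.14] = 0.0196
  p_2 = [P(liquid | comp) = 0.31] × [0.31] = 0.0961
  p_3 = [P(liquid | comp) = 0.29] × [0.29] = 0.0841
  p_4 = [P(liquid | comp) = 0.47] × [0.47] = 0.2209
Unnormalised posteriors:
  w_1·p_1 = 0.16 × 0.0196 = 0.003136
  w_2·p_2 = 0.15 × 0.0961 = 0.014415
  w_3·p_3 = 0.38 × 0.0841 = 0.031958
  w_4·p_4 = 0.31 × 0.2209 = 0.068479
Denominator: 0.003136 + 0.014415 + 0.031958 + 0.068479 = 0.117988
So the posterior for Language 2 is 0.014415 / 0.117988 ≈ 0.1222.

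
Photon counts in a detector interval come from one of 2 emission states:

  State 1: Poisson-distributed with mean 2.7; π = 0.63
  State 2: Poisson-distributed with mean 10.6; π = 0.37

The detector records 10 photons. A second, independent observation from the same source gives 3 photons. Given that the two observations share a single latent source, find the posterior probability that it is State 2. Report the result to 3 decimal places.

0.809

The responsibility of component k is π_k f_k(x) divided by Σ_j π_j f_j(x).
Since both observations come from the same component, the likelihood for component k is f_k(x₁)·f_k(x₂).
  f_1 = [0.000381311] × [0.220468] = 8.40668e-05
  f_2 = [0.122963] × [0.00494589] = 0.000608162
Unnormalised posteriors:
  π_1·f_1 = 0.63 × 8.40668e-05 = 5.29621e-05
  π_2·f_2 = 0.37 × 0.000608162 = 0.00022502
Denominator: 5.29621e-05 + 0.00022502 = 0.000277982
Responsibility of State 2: 0.00022502 / 0.000277982 ≈ 0.809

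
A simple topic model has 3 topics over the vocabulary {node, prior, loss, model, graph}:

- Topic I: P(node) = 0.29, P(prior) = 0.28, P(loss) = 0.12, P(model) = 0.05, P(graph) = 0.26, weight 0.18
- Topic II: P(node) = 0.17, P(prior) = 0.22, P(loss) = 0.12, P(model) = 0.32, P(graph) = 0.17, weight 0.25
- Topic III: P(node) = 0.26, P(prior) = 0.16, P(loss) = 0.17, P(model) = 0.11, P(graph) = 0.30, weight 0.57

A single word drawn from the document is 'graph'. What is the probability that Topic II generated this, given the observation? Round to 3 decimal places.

The responsibility of component k is w_k f_k(x) divided by Σ_j w_j f_j(x).
Component likelihoods at x = 'graph':
  p_I = 0.26
  p_II = 0.17
  p_III = 0.3
Weight by the priors:
  w_I·p_I = 0.18 × 0.26 = 0.0468
  w_II·p_II = 0.25 × 0.17 = 0.0425
  w_III·p_III = 0.57 × 0.3 = 0.171
Normaliser: 0.0468 + 0.0425 + 0.171 = 0.2603
P(Topic II | data) ≈ 0.163

0.163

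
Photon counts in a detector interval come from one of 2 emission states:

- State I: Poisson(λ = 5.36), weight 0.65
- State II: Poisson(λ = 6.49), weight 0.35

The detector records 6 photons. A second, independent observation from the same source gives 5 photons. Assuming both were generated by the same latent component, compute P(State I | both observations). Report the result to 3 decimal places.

Posterior ∝ prior × likelihood, so P(k | x) ∝ P(Z=k) f_k(x); normalise over all components.
Since both observations come from the same component, the likelihood for component k is f_k(x₁)·f_k(x₂).
  f_I = [0.154824] × [0.17331] = 0.0268326
  f_II = [0.157603] × [0.145704] = 0.0229634
Prior × likelihood for each component:
  P(Z=I)·f_I = 0.65 × 0.0268326 = 0.0174412
  P(Z=II)·f_II = 0.35 × 0.0229634 = 0.00803718
Denominator: 0.0174412 + 0.00803718 = 0.0254783
P(State I | x₁, x₂) ≈ 0.685

0.685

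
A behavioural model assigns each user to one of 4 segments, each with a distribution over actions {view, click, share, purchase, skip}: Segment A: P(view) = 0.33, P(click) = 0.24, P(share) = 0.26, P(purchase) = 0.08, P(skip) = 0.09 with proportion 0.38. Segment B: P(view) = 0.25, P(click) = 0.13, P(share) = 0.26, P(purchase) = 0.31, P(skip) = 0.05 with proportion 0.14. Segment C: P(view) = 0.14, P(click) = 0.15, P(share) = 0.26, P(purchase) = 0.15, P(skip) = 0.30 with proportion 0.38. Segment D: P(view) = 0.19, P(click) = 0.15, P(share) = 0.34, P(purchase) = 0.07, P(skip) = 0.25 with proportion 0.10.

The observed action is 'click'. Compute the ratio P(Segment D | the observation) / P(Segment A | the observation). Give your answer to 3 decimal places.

Since P(k|x) ∝ P(Z=k) f_k(x), the posterior odds are P(Z=i) f_i(x) / (P(Z=j) f_j(x)).
Component likelihoods at x = 'click':
  f_A = 0.24
  f_B = 0.13
  f_C = 0.15
  f_D = 0.15
0.015 / 0.0912 ≈ 0.164

0.164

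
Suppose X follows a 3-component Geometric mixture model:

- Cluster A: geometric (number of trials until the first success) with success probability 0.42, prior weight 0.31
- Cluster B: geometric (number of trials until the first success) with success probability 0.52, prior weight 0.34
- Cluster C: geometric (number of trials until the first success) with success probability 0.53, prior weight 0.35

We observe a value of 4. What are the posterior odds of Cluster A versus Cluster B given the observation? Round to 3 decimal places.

1.299

The posterior odds equal the prior odds times the likelihood ratio: (P(Z=i)/P(Z=j))·(f_i(x)/f_j(x)).
Component likelihoods at x = 4:
  p_A = 0.081947
  p_B = 0.0575078
  p_C = 0.0550262
Odds = (0.31/0.34) × (0.081947/0.0575078) = 0.911765 × 1.42497 ≈ 1.299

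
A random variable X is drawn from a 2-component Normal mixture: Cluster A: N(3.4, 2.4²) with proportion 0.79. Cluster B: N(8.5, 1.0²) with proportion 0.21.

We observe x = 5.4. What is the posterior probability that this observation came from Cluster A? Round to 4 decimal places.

0.9927

Apply Bayes' rule: the posterior for each component is proportional to its prior times its likelihood at x.
Normal densities:
  f_A = 0.117463
  f_B = 0.00326682
Prior × likelihood for each component:
  π_A·f_A = 0.79 × 0.117463 = 0.092796
  π_B·f_B = 0.21 × 0.00326682 = 0.000686032
Denominator: 0.092796 + 0.000686032 = 0.093482
P(Cluster A | x) = 0.092796 / 0.093482 ≈ 0.9927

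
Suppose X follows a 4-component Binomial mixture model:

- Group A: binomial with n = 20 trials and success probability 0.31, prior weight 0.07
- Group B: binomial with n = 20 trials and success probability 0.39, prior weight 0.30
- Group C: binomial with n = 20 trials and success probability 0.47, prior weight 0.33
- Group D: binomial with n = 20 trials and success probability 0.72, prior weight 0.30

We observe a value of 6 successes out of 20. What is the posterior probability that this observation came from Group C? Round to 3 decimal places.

By Bayes' theorem, P(k | x) = w_k f_k(x) / Σ_j w_j f_j(x).
Evaluate each component's likelihood at the observed value:
  L_A = 0.19074
  L_B = 0.134707
  L_C = 0.0576545
  L_D = 9.83085e-05
Unnormalised posteriors:
  w_A·L_A = 0.07 × 0.19074 = 0.0133518
  w_B·L_B = 0.30 × 0.134707 = 0.040412
  w_C·L_C = 0.33 × 0.0576545 = 0.019026
  w_D·L_D = 0.30 × 9.83085e-05 = 2.94926e-05
Denominator: 0.0133518 + 0.040412 + 0.019026 + 2.94926e-05 = 0.0728193
So the posterior for Group C is 0.019026 / 0.0728193 ≈ 0.261.

0.261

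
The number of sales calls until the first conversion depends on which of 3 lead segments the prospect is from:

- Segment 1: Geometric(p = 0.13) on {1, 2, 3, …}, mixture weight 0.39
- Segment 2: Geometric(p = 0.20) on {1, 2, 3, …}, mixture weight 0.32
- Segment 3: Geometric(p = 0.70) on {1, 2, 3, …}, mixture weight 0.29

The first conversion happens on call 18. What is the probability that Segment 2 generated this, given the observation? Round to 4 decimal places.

The responsibility of component k is π_k f_k(x) divided by Σ_j π_j f_j(x).
Geometric probabilities:
  L_1 = 0.13·(1−0.13)^17 = 0.13·0.0937189 = 0.0121835
  L_2 = 0.20·(1−0.20)^17 = 0.20·0.022518 = 0.0045036
  L_3 = 0.70·(1−0.70)^17 = 0.70·1.2914e-09 = 9.03981e-10
Multiply by the mixture weights:
  π_1·L_1 = 0.39 × 0.0121835 = 0.00475155
  π_2·L_2 = 0.32 × 0.0045036 = 0.00144115
  π_3·L_3 = 0.29 × 9.03981e-10 = 2.62155e-10
Sum: 0.00475155 + 0.00144115 + 2.62155e-10 = 0.0061927
P(Segment 2 | x) ≈ 0.2327

0.2327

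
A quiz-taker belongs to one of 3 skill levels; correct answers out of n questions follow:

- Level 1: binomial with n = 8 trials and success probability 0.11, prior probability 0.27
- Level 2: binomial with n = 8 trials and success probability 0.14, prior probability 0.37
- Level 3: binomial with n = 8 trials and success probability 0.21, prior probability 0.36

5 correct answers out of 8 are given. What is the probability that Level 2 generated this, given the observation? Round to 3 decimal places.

By Bayes' theorem, P(k | x) = π_k f_k(x) / Σ_j π_j f_j(x).
Component likelihoods at x = 5 correct answers out of 8:
  p_1 = 0.000635801
  p_2 = 0.00191568
  p_3 = 0.0112763
Unnormalised posteriors:
  π_1·p_1 = 0.27 × 0.000635801 = 0.000171666
  π_2·p_2 = 0.37 × 0.00191568 = 0.000708803
  π_3·p_3 = 0.36 × 0.0112763 = 0.00405946
Denominator: 0.000171666 + 0.000708803 + 0.00405946 = 0.00493993
So the posterior for Level 2 is 0.000708803 / 0.00493993 ≈ 0.143.

0.143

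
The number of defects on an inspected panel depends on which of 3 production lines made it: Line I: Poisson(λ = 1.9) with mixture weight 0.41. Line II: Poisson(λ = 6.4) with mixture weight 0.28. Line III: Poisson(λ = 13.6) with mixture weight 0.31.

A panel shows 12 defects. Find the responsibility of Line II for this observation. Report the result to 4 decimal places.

0.1249

P(component k | x) = π_k·f_k(x) / marginal(x), where marginal(x) = Σ_j π_j·f_j(x).
Component likelihoods at x = 12 defects:
  f_I = 6.91109e-07
  f_II = 0.0163809
  f_III = 0.103687
Weight by the priors:
  π_I·f_I = 0.41 × 6.91109e-07 = 2.83355e-07
  π_II·f_II = 0.28 × 0.0163809 = 0.00458665
  π_III·f_III = 0.31 × 0.103687 = 0.032143
Marginal: 2.83355e-07 + 0.00458665 + 0.032143 = 0.03673
P(Line II | data) = 0.00458665 / 0.03673 ≈ 0.1249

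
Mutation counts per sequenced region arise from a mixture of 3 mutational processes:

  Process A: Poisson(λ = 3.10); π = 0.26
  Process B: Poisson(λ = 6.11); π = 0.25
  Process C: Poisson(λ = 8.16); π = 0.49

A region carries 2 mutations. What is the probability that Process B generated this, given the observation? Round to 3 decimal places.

0.145

Apply Bayes' rule: the posterior for each component is proportional to its prior times its likelihood at x.
Component likelihoods at x = 2 mutations:
  f_A = e^(−3.10)·3.10^2/2! = 0.216461
  f_B = e^(−6.11)·6.11^2/2! = 0.0414489
  f_C = e^(−8.16)·8.16^2/2! = 0.00951716
Weight by the priors:
  π_A·f_A = 0.26 × 0.216461 = 0.05628
  π_B·f_B = 0.25 × 0.0414489 = 0.0103622
  π_C·f_C = 0.49 × 0.00951716 = 0.00466341
Evidence: 0.05628 + 0.0103622 + 0.00466341 = 0.0713056
P(Process B | the observation) = 0.0103622 / 0.0713056 ≈ 0.145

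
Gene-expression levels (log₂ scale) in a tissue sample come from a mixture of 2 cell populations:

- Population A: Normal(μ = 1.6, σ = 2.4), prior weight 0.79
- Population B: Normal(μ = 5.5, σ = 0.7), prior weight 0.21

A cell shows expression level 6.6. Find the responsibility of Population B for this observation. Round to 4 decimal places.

P(component k | x) = P(Z=k)·f_k(x) / marginal(x), where marginal(x) = Σ_j P(Z=j)·f_j(x).
Evaluate each component's likelihood at the observed value:
  f_A = (1/(2.4·√(2π)))·exp(−(6.6−1.6)²/(2·2.4²)) = 0.166226·exp(-2.17014) = 0.0189766
  f_B = (1/(0.7·√(2π)))·exp(−(6.6−5.5)²/(2·0.7²)) = 0.569918·exp(-1.23469) = 0.165803
Weight by the priors:
  P(Z=A)·f_A = 0.79 × 0.0189766 = 0.0149916
  P(Z=B)·f_B = 0.21 × 0.165803 = 0.0348185
Marginal: 0.0149916 + 0.0348185 = 0.0498101
So the posterior for Population B is 0.0348185 / 0.0498101 ≈ 0.6990.

0.6990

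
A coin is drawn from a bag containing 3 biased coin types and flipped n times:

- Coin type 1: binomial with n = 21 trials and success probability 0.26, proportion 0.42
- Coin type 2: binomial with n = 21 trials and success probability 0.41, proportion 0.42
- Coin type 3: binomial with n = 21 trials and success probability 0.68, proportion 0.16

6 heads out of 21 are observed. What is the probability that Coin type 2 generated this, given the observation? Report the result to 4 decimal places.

The responsibility of component k is P(Z=k) f_k(x) divided by Σ_j P(Z=j) f_j(x).
Binomial probabilities:
  L_1 = 0.183159
  L_2 = 0.0941879
  L_3 = 0.000202682
Unnormalised posteriors:
  P(Z=1)·L_1 = 0.42 × 0.183159 = 0.0769267
  P(Z=2)·L_2 = 0.42 × 0.0941879 = 0.0395589
  P(Z=3)·L_3 = 0.16 × 0.000202682 = 3.24291e-05
Marginal: 0.0769267 + 0.0395589 + 3.24291e-05 = 0.116518
P(Coin type 2 | x) = 0.0395589 / 0.116518 ≈ 0.3395

0.3395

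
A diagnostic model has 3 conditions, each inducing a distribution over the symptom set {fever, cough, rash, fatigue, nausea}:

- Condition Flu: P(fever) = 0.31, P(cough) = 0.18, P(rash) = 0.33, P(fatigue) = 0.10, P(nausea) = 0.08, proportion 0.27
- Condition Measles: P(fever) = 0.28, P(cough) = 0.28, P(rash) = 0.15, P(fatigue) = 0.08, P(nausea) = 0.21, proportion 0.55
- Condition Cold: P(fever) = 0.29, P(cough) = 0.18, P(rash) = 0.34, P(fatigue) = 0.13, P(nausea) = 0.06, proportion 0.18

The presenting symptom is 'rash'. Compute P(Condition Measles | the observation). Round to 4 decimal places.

The responsibility of component k is π_k f_k(x) divided by Σ_j π_j f_j(x).
Evaluate each component's likelihood at the observed value:
  f_Flu = P(rash | comp) = 0.33
  f_Measles = P(rash | comp) = 0.15
  f_Cold = P(rash | comp) = 0.34
Weight by the priors:
  π_Flu·f_Flu = 0.27 × 0.33 = 0.0891
  π_Measles·f_Measles = 0.55 × 0.15 = 0.0825
  π_Cold·f_Cold = 0.18 × 0.34 = 0.0612
Evidence: 0.0891 + 0.0825 + 0.0612 = 0.2328
P(Condition Measles | data) = 0.0825 / 0.2328 ≈ 0.3544

0.3544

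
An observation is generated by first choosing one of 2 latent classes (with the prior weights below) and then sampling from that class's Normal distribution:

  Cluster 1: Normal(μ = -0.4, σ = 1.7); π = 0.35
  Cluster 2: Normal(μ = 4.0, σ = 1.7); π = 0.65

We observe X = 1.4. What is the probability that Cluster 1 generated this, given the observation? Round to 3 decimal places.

0.497

Apply Bayes' rule: the posterior for each component is proportional to its prior times its likelihood at x.
Normal densities:
  L_1 = (1/(1.7·√(2π)))·exp(−(1.4−-0.4)²/(2·1.7²)) = 0.234672·exp(-0.56055) = 0.133973
  L_2 = (1/(1.7·√(2π)))·exp(−(1.4−4.0)²/(2·1.7²)) = 0.234672·exp(-1.16955) = 0.0728672
Weight by the priors:
  π_1·L_1 = 0.35 × 0.133973 = 0.0468904
  π_2·L_2 = 0.65 × 0.0728672 = 0.0473637
Denominator: 0.0468904 + 0.0473637 = 0.0942541
P(Cluster 1 | 1.4) ≈ 0.497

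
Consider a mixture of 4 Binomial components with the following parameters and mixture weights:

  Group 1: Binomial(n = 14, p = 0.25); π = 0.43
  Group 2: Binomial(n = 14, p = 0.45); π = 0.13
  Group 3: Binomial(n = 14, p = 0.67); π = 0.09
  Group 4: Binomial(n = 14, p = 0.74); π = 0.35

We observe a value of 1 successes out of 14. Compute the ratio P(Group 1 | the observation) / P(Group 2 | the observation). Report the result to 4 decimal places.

Posterior odds = (π_i f_i(x)) / (π_j f_j(x)); the normalising sum cancels.
Binomial probabilities:
  f_1 = C(14,1)·0.25^1·0.75^13 = 14·0.25·0.0237573 = 0.0831504
  f_2 = C(14,1)·0.45^1·0.55^13 = 14·0.45·0.00042142 = 0.00265494
  f_3 = C(14,1)·0.67^1·0.33^13 = 14·0.67·5.50404e-07 = 5.16279e-06
  f_4 = C(14,1)·0.74^1·0.26^13 = 14·0.74·2.48115e-08 = 2.57047e-07
0.0357547 / 0.000345143 ≈ 103.5939

103.5939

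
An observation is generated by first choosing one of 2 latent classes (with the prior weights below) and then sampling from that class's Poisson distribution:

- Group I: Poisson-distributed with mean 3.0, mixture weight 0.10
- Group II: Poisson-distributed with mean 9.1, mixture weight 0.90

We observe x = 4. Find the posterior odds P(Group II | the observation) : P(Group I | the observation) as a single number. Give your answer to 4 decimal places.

1.7089

Posterior odds = (π_i f_i(x)) / (π_j f_j(x)); the normalising sum cancels.
Poisson probabilities:
  p_I = e^(−3.0)·3.0^4/4! = 0.168031
  p_II = e^(−9.1)·9.1^4/4! = 0.0319062
Odds = (0.90/0.10) × (0.0319062/0.168031) = 9 × 0.189882 ≈ 1.7089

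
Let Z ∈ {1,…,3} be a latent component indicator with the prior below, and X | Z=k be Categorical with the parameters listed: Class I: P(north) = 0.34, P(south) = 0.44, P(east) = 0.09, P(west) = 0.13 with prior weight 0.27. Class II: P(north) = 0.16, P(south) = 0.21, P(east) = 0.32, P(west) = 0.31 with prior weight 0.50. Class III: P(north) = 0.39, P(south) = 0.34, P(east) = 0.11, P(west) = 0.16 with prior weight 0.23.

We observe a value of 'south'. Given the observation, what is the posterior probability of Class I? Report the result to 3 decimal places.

Apply Bayes' rule: the posterior for each component is proportional to its prior times its likelihood at x.
Evaluate each component's likelihood at the observed value:
  L_I = 0.44
  L_II = 0.21
  L_III = 0.34
Unnormalised posteriors:
  π_I·L_I = 0.27 × 0.44 = 0.1188
  π_II·L_II = 0.50 × 0.21 = 0.105
  π_III·L_III = 0.23 × 0.34 = 0.0782
Marginal: 0.1188 + 0.105 + 0.0782 = 0.302
Responsibility of Class I: 0.1188 / 0.302 ≈ 0.393

0.393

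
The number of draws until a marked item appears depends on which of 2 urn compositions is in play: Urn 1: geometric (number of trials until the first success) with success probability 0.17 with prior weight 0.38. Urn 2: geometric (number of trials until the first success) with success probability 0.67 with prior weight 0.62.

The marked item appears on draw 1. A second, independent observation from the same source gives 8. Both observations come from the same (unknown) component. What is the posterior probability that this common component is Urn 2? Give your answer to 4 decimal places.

Posterior ∝ prior × likelihood, so P(k | x) ∝ P(Z=k) f_k(x); normalise over all components.
Since both observations come from the same component, the likelihood for component k is f_k(x₁)·f_k(x₂).
  f_1 = [0.17·(1−0.17)^0 = 0.17·1 = 0.17] × [0.0461313] = 0.00784232
  f_2 = [0.67·(1−0.67)^0 = 0.67·1 = 0.67] × [0.000285544] = 0.000191314
Unnormalised posteriors:
  P(Z=1)·f_1 = 0.38 × 0.00784232 = 0.00298008
  P(Z=2)·f_2 = 0.62 × 0.000191314 = 0.000118615
Sum: 0.00298008 + 0.000118615 = 0.0030987
So the posterior for Urn 2 is 0.000118615 / 0.0030987 ≈ 0.0383.

0.0383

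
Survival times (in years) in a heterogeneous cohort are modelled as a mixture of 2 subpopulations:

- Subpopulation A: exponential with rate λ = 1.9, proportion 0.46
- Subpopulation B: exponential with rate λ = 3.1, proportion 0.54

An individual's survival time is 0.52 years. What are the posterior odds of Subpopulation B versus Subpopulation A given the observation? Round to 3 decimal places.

The posterior odds equal the prior odds times the likelihood ratio: (w_i/w_j)·(f_i(x)/f_j(x)).
Evaluate each component's likelihood at the observed value:
  L_A = 0.707409
  L_B = 0.618414
Posterior odds = (w_B·L_B) / (w_A·L_A) = (0.54·0.618414) / (0.46·0.707409) = 0.333943 / 0.325408 ≈ 1.026

1.026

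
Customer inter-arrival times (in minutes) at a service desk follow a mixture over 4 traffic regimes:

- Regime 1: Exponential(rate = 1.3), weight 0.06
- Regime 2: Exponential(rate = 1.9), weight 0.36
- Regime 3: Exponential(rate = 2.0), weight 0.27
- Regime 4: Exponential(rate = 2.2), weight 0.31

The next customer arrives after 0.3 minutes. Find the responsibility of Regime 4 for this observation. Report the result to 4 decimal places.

P(component k | x) = π_k·f_k(x) / marginal(x), where marginal(x) = Σ_j π_j·f_j(x).
Component likelihoods at x = 0.3 minutes:
  L_1 = 1.3·e^(−1.3·0.3) = 1.3·e^(−0.3900) = 0.880174
  L_2 = 1.9·e^(−1.9·0.3) = 1.9·e^(−0.5700) = 1.0745
  L_3 = 2.0·e^(−2.0·0.3) = 2.0·e^(−0.6000) = 1.09762
  L_4 = 2.2·e^(−2.2·0.3) = 2.2·e^(−0.6600) = 1.13707
Prior × likelihood for each component:
  π_1·L_1 = 0.06 × 0.880174 = 0.0528104
  π_2·L_2 = 0.36 × 1.0745 = 0.386819
  π_3·L_3 = 0.27 × 1.09762 = 0.296358
  π_4·L_4 = 0.31 × 1.13707 = 0.352493
Normaliser: 0.0528104 + 0.386819 + 0.296358 + 0.352493 = 1.08848
So the posterior for Regime 4 is 0.352493 / 1.08848 ≈ 0.3238.

0.3238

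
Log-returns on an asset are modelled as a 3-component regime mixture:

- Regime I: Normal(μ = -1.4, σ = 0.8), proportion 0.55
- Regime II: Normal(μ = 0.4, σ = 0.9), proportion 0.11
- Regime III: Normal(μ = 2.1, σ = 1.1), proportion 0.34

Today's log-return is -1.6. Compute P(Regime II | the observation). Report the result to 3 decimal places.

0.015

By Bayes' theorem, P(k | x) = π_k f_k(x) / Σ_j π_j f_j(x).
Evaluate each component's likelihood at the observed value:
  p_I = 0.483335
  p_II = 0.0375263
  p_III = 0.00126678
Multiply by the mixture weights:
  π_I·p_I = 0.55 × 0.483335 = 0.265834
  π_II·p_II = 0.11 × 0.0375263 = 0.00412789
  π_III·p_III = 0.34 × 0.00126678 = 0.000430707
Denominator: 0.265834 + 0.00412789 + 0.000430707 = 0.270393
P(Regime II | data) ≈ 0.015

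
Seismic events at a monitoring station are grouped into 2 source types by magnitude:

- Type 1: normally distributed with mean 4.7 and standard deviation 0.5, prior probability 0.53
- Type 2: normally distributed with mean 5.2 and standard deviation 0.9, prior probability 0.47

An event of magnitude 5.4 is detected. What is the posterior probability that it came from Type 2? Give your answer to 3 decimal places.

By Bayes' theorem, P(k | x) = π_k f_k(x) / Σ_j π_j f_j(x).
Normal densities:
  p_1 = (1/(0.5·√(2π)))·exp(−(5.4−4.7)²/(2·0.5²)) = 0.797885·exp(-0.98000) = 0.299455
  p_2 = (1/(0.9·√(2π)))·exp(−(5.4−5.2)²/(2·0.9²)) = 0.443269·exp(-0.02469) = 0.432458
Unnormalised posteriors:
  π_1·p_1 = 0.53 × 0.299455 = 0.158711
  π_2·p_2 = 0.47 × 0.432458 = 0.203255
Evidence: 0.158711 + 0.203255 = 0.361967
P(Type 2 | the observation) ≈ 0.562

0.562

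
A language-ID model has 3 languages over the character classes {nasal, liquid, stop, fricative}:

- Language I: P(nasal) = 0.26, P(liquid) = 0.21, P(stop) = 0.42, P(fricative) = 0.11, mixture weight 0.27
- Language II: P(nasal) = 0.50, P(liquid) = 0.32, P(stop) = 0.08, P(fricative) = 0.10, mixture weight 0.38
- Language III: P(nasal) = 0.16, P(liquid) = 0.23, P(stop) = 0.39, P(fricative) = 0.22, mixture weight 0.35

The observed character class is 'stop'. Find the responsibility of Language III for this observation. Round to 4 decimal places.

0.4870

Posterior ∝ prior × likelihood, so P(k | x) ∝ w_k f_k(x); normalise over all components.
Component likelihoods at x = 'stop':
  L_I = P(stop | comp) = 0.42
  L_II = P(stop | comp) = 0.08
  L_III = P(stop | comp) = 0.39
Unnormalised posteriors:
  w_I·L_I = 0.27 × 0.42 = 0.1134
  w_II·L_II = 0.38 × 0.08 = 0.0304
  w_III·L_III = 0.35 × 0.39 = 0.1365
Normaliser: 0.1134 + 0.0304 + 0.1365 = 0.2803
P(Language III | the observation) = 0.1365 / 0.2803 ≈ 0.4870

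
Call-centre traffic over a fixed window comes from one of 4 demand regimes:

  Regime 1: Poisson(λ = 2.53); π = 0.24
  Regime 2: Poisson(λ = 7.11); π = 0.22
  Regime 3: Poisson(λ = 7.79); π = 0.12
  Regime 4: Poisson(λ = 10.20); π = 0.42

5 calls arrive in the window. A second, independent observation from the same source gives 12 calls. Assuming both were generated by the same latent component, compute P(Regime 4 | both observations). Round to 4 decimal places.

P(component k | x) = π_k·f_k(x) / marginal(x), where marginal(x) = Σ_j π_j·f_j(x).
Since both observations come from the same component, the likelihood for component k is f_k(x₁)·f_k(x₂).
  L_1 = [0.0688108] × [1.14378e-05] = 7.87047e-07
  L_2 = [0.12369] × [0.0284619] = 0.00352044
  L_3 = [0.0989355] × [0.0431478] = 0.00426885
  L_4 = [0.0341992] × [0.098415] = 0.00336571
Weight by the priors:
  π_1·L_1 = 0.24 × 7.87047e-07 = 1.88891e-07
  π_2·L_2 = 0.22 × 0.00352044 = 0.000774498
  π_3·L_3 = 0.12 × 0.00426885 = 0.000512262
  π_4·L_4 = 0.42 × 0.00336571 = 0.0014136
Normaliser: 1.88891e-07 + 0.000774498 + 0.000512262 + 0.0014136 = 0.00270055
Responsibility of Regime 4: 0.0014136 / 0.00270055 ≈ 0.5234

0.5234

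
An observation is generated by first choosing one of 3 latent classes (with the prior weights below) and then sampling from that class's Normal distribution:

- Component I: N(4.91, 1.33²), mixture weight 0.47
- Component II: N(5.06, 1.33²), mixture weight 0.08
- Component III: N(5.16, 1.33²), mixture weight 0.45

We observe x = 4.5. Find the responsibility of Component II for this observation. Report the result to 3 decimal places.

Apply Bayes' rule: the posterior for each component is proportional to its prior times its likelihood at x.
Component likelihoods at x = 4.5:
  f_I = (1/(1.33·√(2π)))·exp(−(4.5−4.91)²/(2·1.33²)) = 0.299957·exp(-0.04752) = 0.286037
  f_II = (1/(1.33·√(2π)))·exp(−(4.5−5.06)²/(2·1.33²)) = 0.299957·exp(-0.08864) = 0.274512
  f_III = (1/(1.33·√(2π)))·exp(−(4.5−5.16)²/(2·1.33²)) = 0.299957·exp(-0.12313) = 0.265207
Unnormalised posteriors:
  P(Z=I)·f_I = 0.47 × 0.286037 = 0.134438
  P(Z=II)·f_II = 0.08 × 0.274512 = 0.021961
  P(Z=III)·f_III = 0.45 × 0.265207 = 0.119343
Sum: 0.134438 + 0.021961 + 0.119343 = 0.275742
P(Component II | data) = 0.021961 / 0.275742 ≈ 0.080

0.080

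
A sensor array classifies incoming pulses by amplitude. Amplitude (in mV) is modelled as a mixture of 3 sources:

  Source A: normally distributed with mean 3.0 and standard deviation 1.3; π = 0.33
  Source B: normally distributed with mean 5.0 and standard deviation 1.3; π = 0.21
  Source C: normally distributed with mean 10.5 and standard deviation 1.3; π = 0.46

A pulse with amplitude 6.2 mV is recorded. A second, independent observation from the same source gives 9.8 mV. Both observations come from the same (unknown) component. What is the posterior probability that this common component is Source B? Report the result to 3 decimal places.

0.082

P(component k | x) = P(Z=k)·f_k(x) / marginal(x), where marginal(x) = Σ_j P(Z=j)·f_j(x).
Since both observations come from the same component, the likelihood for component k is f_k(x₁)·f_k(x₂).
  f_A = [0.0148332] × [3.51247e-07] = 5.21011e-09
  f_B = [0.20042] × [0.000336178] = 6.73768e-05
  f_C = [0.0012918] × [0.265465] = 0.000342928
Prior × likelihood for each component:
  P(Z=A)·f_A = 0.33 × 5.21011e-09 = 1.71934e-09
  P(Z=B)·f_B = 0.21 × 6.73768e-05 = 1.41491e-05
  P(Z=C)·f_C = 0.46 × 0.000342928 = 0.000157747
Normaliser: 1.71934e-09 + 1.41491e-05 + 0.000157747 = 0.000171898
P(Source B | data) = 1.41491e-05 / 0.000171898 ≈ 0.082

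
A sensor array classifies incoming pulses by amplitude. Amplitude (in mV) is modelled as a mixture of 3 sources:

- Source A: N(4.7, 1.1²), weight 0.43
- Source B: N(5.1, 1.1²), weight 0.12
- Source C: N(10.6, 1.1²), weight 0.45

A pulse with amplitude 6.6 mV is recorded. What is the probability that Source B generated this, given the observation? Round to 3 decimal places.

P(component k | x) = w_k·f_k(x) / marginal(x), where marginal(x) = Σ_j w_j·f_j(x).
Component likelihoods at x = 6.6 mV:
  f_A = (1/(1.1·√(2π)))·exp(−(6.6−4.7)²/(2·1.1²)) = 0.362675·exp(-1.49174) = 0.0815952
  f_B = (1/(1.1·√(2π)))·exp(−(6.6−5.1)²/(2·1.1²)) = 0.362675·exp(-0.92975) = 0.14313
  f_C = (1/(1.1·√(2π)))·exp(−(6.6−10.6)²/(2·1.1²)) = 0.362675·exp(-6.61157) = 0.000487696
Multiply by the mixture weights:
  w_A·f_A = 0.43 × 0.0815952 = 0.035086
  w_B·f_B = 0.12 × 0.14313 = 0.0171756
  w_C·f_C = 0.45 × 0.000487696 = 0.000219463
Marginal: 0.035086 + 0.0171756 + 0.000219463 = 0.052481
So the posterior for Source B is 0.0171756 / 0.052481 ≈ 0.327.

0.327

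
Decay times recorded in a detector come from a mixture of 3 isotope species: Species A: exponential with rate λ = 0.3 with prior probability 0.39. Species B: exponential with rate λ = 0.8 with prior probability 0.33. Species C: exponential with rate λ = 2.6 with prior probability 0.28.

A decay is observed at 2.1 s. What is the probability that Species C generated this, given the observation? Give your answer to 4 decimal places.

0.0270

Apply Bayes' rule: the posterior for each component is proportional to its prior times its likelihood at x.
Component likelihoods at x = 2.1 s:
  f_A = 0.3·e^(−0.3·2.1) = 0.3·e^(−0.6300) = 0.159778
  f_B = 0.8·e^(−0.8·2.1) = 0.8·e^(−1.6800) = 0.149099
  f_C = 2.6·e^(−2.6·2.1) = 2.6·e^(−5.4600) = 0.0110592
Multiply by the mixture weights:
  π_A·f_A = 0.39 × 0.159778 = 0.0623132
  π_B·f_B = 0.33 × 0.149099 = 0.0492027
  π_C·f_C = 0.28 × 0.0110592 = 0.00309659
Marginal: 0.0623132 + 0.0492027 + 0.00309659 = 0.114613
So the posterior for Species C is 0.00309659 / 0.114613 ≈ 0.0270.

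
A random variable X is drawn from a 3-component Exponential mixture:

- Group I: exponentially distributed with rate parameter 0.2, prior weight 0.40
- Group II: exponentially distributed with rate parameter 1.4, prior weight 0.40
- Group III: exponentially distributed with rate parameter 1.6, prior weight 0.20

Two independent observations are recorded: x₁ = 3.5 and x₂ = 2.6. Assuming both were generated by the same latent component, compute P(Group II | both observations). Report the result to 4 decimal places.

0.0312

By Bayes' theorem, P(k | x) = P(Z=k) f_k(x) / Σ_j P(Z=j) f_j(x).
Since both observations come from the same component, the likelihood for component k is f_k(x₁)·f_k(x₂).
  p_I = [0.2·e^(−0.2·3.5) = 0.2·e^(−0.7000) = 0.0993171] × [0.118904] = 0.0118092
  p_II = [1.4·e^(−1.4·3.5) = 1.4·e^(−4.9000) = 0.0104252] × [0.0367533] = 0.000383161
  p_III = [1.6·e^(−1.6·3.5) = 1.6·e^(−5.6000) = 0.00591658] × [0.0249721] = 0.000147749
Multiply by the mixture weights:
  P(Z=I)·p_I = 0.40 × 0.0118092 = 0.00472368
  P(Z=II)·p_II = 0.40 × 0.000383161 = 0.000153264
  P(Z=III)·p_III = 0.20 × 0.000147749 = 2.95499e-05
Sum: 0.00472368 + 0.000153264 + 2.95499e-05 = 0.0049065
P(Group II | x₁,x₂) = 0.000153264 / 0.0049065 ≈ 0.0312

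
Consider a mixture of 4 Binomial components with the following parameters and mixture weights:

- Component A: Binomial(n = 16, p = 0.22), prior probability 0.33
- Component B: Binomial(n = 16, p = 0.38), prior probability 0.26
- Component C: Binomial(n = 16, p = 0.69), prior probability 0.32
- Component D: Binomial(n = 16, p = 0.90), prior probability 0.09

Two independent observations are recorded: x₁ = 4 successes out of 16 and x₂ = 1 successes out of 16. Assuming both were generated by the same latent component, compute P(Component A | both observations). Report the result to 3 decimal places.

The responsibility of component k is w_k f_k(x) divided by Σ_j w_j f_j(x).
Since both observations come from the same component, the likelihood for component k is f_k(x₁)·f_k(x₂).
  p_A = [C(16,4)·0.22^4·0.78^12 = 1820·0.00234256·0.0507149 = 0.216221] × [0.0847153] = 0.0183172
  p_B = [C(16,4)·0.38^4·0.62^12 = 1820·0.0208514·0.00322627 = 0.122435] × [0.00467497] = 0.000572381
  p_C = [C(16,4)·0.69^4·0.31^12 = 1820·0.226671·7.87663e-07 = 0.000324944] × [2.59056e-07] = 8.41788e-11
  p_D = [C(16,4)·0.90^4·0.10^12 = 1820·0.6561·1e-12 = 1.1941e-09] × [1.44e-14] = 1.71951e-23
Unnormalised posteriors:
  w_A·p_A = 0.33 × 0.0183172 = 0.00604468
  w_B·p_B = 0.26 × 0.000572381 = 0.000148819
  w_C·p_C = 0.32 × 8.41788e-11 = 2.69372e-11
  w_D·p_D = 0.09 × 1.71951e-23 = 1.54756e-24
Normaliser: 0.00604468 + 0.000148819 + 2.69372e-11 + 1.54756e-24 = 0.00619349
P(Component A | x₁, x₂) ≈ 0.976

0.976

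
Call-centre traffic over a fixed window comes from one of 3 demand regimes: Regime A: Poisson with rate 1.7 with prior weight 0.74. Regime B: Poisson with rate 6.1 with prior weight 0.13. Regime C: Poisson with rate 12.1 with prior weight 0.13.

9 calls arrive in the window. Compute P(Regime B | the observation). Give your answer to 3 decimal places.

0.458

Apply Bayes' rule: the posterior for each component is proportional to its prior times its likelihood at x.
Evaluate each component's likelihood at the observed value:
  L_A = e^(−1.7)·1.7^9/9! = 5.97003e-05
  L_B = e^(−6.1)·6.1^9/9! = 0.0722785
  L_C = e^(−12.1)·12.1^9/9! = 0.0851809
Prior × likelihood for each component:
  π_A·L_A = 0.74 × 5.97003e-05 = 4.41782e-05
  π_B·L_B = 0.13 × 0.0722785 = 0.00939621
  π_C·L_C = 0.13 × 0.0851809 = 0.0110735
Denominator: 4.41782e-05 + 0.00939621 + 0.0110735 = 0.0205139
So the posterior for Regime B is 0.00939621 / 0.0205139 ≈ 0.458.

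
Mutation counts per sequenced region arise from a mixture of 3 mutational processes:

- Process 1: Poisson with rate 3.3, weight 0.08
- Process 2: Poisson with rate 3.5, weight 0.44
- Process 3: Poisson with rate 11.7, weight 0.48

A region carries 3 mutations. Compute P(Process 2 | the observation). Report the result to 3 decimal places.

0.835

P(component k | x) = π_k·f_k(x) / marginal(x), where marginal(x) = Σ_j π_j·f_j(x).
Component likelihoods at x = 3 mutations:
  p_1 = 0.220912
  p_2 = 0.215785
  p_3 = 0.00221391
Unnormalised posteriors:
  π_1·p_1 = 0.08 × 0.220912 = 0.0176729
  π_2·p_2 = 0.44 × 0.215785 = 0.0949456
  π_3·p_3 = 0.48 × 0.00221391 = 0.00106268
Normaliser: 0.0176729 + 0.0949456 + 0.00106268 = 0.113681
Responsibility of Process 2: 0.0949456 / 0.113681 ≈ 0.835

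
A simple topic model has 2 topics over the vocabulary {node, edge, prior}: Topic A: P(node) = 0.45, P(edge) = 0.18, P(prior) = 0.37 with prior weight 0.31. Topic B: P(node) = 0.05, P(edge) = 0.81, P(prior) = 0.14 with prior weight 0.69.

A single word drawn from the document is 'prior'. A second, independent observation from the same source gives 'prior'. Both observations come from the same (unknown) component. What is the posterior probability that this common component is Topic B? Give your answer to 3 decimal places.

Apply Bayes' rule: the posterior for each component is proportional to its prior times its likelihood at x.
Since both observations come from the same component, the likelihood for component k is f_k(x₁)·f_k(x₂).
  p_A = [0.37] × [0.37] = 0.1369
  p_B = [0.14] × [0.14] = 0.0196
Weight by the priors:
  w_A·p_A = 0.31 × 0.1369 = 0.042439
  w_B·p_B = 0.69 × 0.0196 = 0.013524
Normaliser: 0.042439 + 0.013524 = 0.055963
P(Topic B | x₁, x₂) = 0.013524 / 0.055963 ≈ 0.242

0.242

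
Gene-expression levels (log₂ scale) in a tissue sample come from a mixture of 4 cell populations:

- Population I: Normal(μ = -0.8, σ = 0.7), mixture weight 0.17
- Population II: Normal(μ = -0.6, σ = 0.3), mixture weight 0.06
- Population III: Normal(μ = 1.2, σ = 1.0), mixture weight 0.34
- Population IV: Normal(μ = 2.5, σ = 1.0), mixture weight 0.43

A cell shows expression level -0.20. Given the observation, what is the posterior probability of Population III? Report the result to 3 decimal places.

P(component k | x) = P(Z=k)·f_k(x) / marginal(x), where marginal(x) = Σ_j P(Z=j)·f_j(x).
Normal densities:
  p_I = (1/(0.7·√(2π)))·exp(−(-0.20−-0.8)²/(2·0.7²)) = 0.569918·exp(-0.36735) = 0.394707
  p_II = (1/(0.3·√(2π)))·exp(−(-0.20−-0.6)²/(2·0.3²)) = 1.329808·exp(-0.88889) = 0.5467
  p_III = (1/(1.0·√(2π)))·exp(−(-0.20−1.2)²/(2·1.0²)) = 0.398942·exp(-0.98000) = 0.149727
  p_IV = (1/(1.0·√(2π)))·exp(−(-0.20−2.5)²/(2·1.0²)) = 0.398942·exp(-3.64500) = 0.0104209
Multiply by the mixture weights:
  P(Z=I)·p_I = 0.17 × 0.394707 = 0.0671003
  P(Z=II)·p_II = 0.06 × 0.5467 = 0.032802
  P(Z=III)·p_III = 0.34 × 0.149727 = 0.0509073
  P(Z=IV)·p_IV = 0.43 × 0.0104209 = 0.004481
Marginal: 0.0671003 + 0.032802 + 0.0509073 + 0.004481 = 0.155291
P(Population III | the observation) = 0.0509073 / 0.155291 ≈ 0.328

0.328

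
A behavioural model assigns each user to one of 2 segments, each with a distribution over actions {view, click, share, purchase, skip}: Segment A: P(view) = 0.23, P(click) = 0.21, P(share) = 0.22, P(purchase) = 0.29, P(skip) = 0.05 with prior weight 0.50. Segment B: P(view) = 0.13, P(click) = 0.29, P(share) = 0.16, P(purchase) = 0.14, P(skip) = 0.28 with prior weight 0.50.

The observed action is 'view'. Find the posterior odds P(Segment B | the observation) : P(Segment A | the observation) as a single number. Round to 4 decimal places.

0.5652

Since P(k|x) ∝ π_k f_k(x), the posterior odds are π_i f_i(x) / (π_j f_j(x)).
Evaluate each component's likelihood at the observed value:
  f_A = 0.23
  f_B = 0.13
Posterior odds = (π_B·f_B) / (π_A·f_A) = (0.50·0.13) / (0.50·0.23) = 0.065 / 0.115 ≈ 0.5652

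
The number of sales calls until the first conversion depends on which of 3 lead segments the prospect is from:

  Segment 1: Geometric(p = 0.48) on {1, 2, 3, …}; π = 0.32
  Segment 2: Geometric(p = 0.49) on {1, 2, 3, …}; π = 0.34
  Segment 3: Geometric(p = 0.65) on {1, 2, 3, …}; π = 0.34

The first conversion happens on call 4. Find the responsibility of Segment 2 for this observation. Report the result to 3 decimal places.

0.416

The responsibility of component k is P(Z=k) f_k(x) divided by Σ_j P(Z=j) f_j(x).
Evaluate each component's likelihood at the observed value:
  p_1 = 0.48·(1−0.48)^3 = 0.48·0.140608 = 0.0674918
  p_2 = 0.49·(1−0.49)^3 = 0.49·0.132651 = 0.064999
  p_3 = 0.65·(1−0.65)^3 = 0.65·0.042875 = 0.0278687
Multiply by the mixture weights:
  P(Z=1)·p_1 = 0.32 × 0.0674918 = 0.0215974
  P(Z=2)·p_2 = 0.34 × 0.064999 = 0.0220997
  P(Z=3)·p_3 = 0.34 × 0.0278687 = 0.00947537
Evidence: 0.0215974 + 0.0220997 + 0.00947537 = 0.0531724
So the posterior for Segment 2 is 0.0220997 / 0.0531724 ≈ 0.416.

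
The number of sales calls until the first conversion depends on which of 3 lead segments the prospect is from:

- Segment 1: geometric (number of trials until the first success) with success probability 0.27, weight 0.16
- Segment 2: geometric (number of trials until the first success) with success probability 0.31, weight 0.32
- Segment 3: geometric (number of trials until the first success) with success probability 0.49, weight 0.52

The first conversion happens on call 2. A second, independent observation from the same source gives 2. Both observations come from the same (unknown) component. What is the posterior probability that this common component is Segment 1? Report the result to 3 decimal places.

0.117

Apply Bayes' rule: the posterior for each component is proportional to its prior times its likelihood at x.
Since both observations come from the same component, the likelihood for component k is f_k(x₁)·f_k(x₂).
  f_1 = [0.27·(1−0.27)^1 = 0.27·0.73 = 0.1971] × [0.1971] = 0.0388484
  f_2 = [0.31·(1−0.31)^1 = 0.31·0.69 = 0.2139] × [0.2139] = 0.0457532
  f_3 = [0.49·(1−0.49)^1 = 0.49·0.51 = 0.2499] × [0.2499] = 0.06245
Prior × likelihood for each component:
  π_1·f_1 = 0.16 × 0.0388484 = 0.00621575
  π_2·f_2 = 0.32 × 0.0457532 = 0.014641
  π_3·f_3 = 0.52 × 0.06245 = 0.032474
Denominator: 0.00621575 + 0.014641 + 0.032474 = 0.0533308
P(Segment 1 | x) = 0.00621575 / 0.0533308 ≈ 0.117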